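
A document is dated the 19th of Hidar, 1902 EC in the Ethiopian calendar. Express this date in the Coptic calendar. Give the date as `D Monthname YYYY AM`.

19 Hathor 1626 AM

The source date corresponds to 28 November 1909 in the Gregorian calendar (JDN 2418639).
That day falls on 19 Hathor 1626 AM in the Coptic calendar.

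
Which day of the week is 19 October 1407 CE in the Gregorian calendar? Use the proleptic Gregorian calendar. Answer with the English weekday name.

Since JDN mod 7 = 0 (0 = Monday), the day is Monday.

Monday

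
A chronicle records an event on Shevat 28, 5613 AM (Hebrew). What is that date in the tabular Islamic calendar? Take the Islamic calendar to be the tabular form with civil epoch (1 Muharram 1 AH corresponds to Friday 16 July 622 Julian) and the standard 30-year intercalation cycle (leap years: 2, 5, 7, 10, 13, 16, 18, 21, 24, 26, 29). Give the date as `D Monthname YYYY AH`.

Both dates share Julian Day Number 2397891; in the tabular Islamic calendar that is 26 Rabi' al-Thani 1269 AH.

26 Rabi' al-Thani 1269 AH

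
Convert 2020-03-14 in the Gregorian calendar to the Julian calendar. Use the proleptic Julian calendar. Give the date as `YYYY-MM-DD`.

2020-03-01

For dates in this range the Gregorian date is 13 days ahead of the Julian.
14 March 2020 Gregorian − 13 days → 1 March 2020 Julian.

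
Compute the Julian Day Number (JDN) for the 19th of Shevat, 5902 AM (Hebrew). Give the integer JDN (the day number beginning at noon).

In the Gregorian calendar the same day is 14 February 2142.
JDN 2451545 is 1 January 2000 CE (Gregorian); the target day is +51909 days from there, so JDN = 2503454.

2503454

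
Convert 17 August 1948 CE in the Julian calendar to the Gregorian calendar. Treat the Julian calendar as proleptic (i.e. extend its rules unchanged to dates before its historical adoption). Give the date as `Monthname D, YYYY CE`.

August 30, 1948 CE

The Julian–Gregorian offset here is 13 days (Julian trailing).
17 August 1948 Julian + 13 days → 30 August 1948 Gregorian.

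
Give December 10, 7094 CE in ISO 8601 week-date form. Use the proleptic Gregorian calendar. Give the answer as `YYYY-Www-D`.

7094-W50-1

The weekday is Monday (ISO weekday 1).
That Monday belongs to ISO week 50 of ISO year 7094.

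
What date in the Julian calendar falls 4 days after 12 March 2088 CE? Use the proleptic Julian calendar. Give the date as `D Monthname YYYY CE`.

16 March 2088 CE

JDN of 12 March 2088 CE = 2483771.
2483771 + 4 = 2483775.
JDN 2483775 in the Julian calendar is 16 March 2088 CE.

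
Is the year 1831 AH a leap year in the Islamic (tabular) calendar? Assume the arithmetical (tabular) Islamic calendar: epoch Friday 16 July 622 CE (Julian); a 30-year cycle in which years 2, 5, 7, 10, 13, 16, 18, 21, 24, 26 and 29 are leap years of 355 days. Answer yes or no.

no

Year 1831 AH is year 1 of its 30-year cycle; leap positions are 2, 5, 7, 10, 13, 16, 18, 21, 24, 26, 29, so it is a common year (354 days).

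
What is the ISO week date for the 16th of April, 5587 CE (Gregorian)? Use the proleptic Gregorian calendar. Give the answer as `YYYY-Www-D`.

The weekday is Thursday (ISO weekday 4).
That Thursday belongs to ISO week 16 of ISO year 5587.

5587-W16-4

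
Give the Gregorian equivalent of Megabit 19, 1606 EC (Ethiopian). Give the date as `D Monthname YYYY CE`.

25 March 1614 CE

Both dates share Julian Day Number 2310645; in the Gregorian calendar that is 25 March 1614 CE.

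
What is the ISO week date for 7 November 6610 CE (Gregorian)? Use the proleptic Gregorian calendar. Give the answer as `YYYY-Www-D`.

6610-W45-3

The weekday is Wednesday (ISO weekday 3).
That Wednesday belongs to ISO week 45 of ISO year 6610.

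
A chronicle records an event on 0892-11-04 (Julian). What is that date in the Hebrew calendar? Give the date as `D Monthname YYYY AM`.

10 Kislev 4653 AM

Both dates share Julian Day Number 2047169; in the Hebrew calendar that is 10 Kislev 4653 AM.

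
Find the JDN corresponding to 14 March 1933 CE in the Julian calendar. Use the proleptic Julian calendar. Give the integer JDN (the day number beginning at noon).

In the Gregorian calendar the same day is 27 March 1933.
JDN 2451545 is 1 January 2000 CE (Gregorian); the target day is −24386 days from there, so JDN = 2427159.

2427159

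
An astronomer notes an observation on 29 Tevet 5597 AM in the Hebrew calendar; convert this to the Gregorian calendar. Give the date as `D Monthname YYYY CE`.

6 January 1837 CE

Julian Day Number of the source date = 2392016.
Converting JDN 2392016 to the Gregorian calendar gives 6 January 1837 CE.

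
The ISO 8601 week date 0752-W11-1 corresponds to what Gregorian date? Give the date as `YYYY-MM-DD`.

0752-03-10

ISO week 1 of 752 is the week containing the first Thursday of 752.
Week 11, day 1 (Monday) lands on 0752-03-10.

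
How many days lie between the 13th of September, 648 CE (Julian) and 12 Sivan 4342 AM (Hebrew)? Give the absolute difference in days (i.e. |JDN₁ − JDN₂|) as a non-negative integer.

24224

JDN of the first date = 1957996.
JDN of the second date = 1933772.
|1933772 − 1957996| = 24224.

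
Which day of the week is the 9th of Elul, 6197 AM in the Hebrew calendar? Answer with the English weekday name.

Thursday

This is JDN 2611409 (10 September 2437 Gregorian).
Since JDN mod 7 = 3 (0 = Monday), the day is Thursday.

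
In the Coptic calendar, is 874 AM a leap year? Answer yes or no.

874 mod 4 = 2; in the Coptic calendar a year is leap when year mod 4 = 3, so it is a common year.

no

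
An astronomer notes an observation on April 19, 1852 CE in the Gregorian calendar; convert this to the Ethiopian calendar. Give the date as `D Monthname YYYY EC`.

12 Miyazya 1844 EC

Julian Day Number of the source date = 2397598.
Converting JDN 2397598 to the Ethiopian calendar gives 12 Miyazya 1844 EC.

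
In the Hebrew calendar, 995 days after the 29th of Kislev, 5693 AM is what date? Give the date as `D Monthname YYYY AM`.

21 Elul 5695 AM

JDN of the 29th of Kislev, 5693 AM = 2427070.
2427070 + 995 = 2428065.
JDN 2428065 in the Hebrew calendar is 21 Elul 5695 AM.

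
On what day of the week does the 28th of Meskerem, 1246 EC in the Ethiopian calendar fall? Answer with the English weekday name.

Thursday

This is JDN 2178984 (2 October 1253 Gregorian).
2178984 ≡ 3 (mod 7); counting from Monday = 0 gives Thursday.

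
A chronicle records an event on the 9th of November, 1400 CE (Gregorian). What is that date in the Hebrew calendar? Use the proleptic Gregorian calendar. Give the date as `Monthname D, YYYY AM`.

Julian Day Number of the source date = 2232712.
Converting JDN 2232712 to the Hebrew calendar gives 12 Cheshvan 5161 AM.

Cheshvan 12, 5161 AM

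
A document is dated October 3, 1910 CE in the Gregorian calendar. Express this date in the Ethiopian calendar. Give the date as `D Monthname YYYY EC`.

Julian Day Number of the source date = 2418948.
Converting JDN 2418948 to the Ethiopian calendar gives 23 Meskerem 1903 EC.

23 Meskerem 1903 EC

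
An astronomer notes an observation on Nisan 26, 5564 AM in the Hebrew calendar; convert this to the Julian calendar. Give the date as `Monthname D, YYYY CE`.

Julian Day Number of the source date = 2380054.
Converting JDN 2380054 to the Julian calendar gives 26 March 1804 CE.

March 26, 1804 CE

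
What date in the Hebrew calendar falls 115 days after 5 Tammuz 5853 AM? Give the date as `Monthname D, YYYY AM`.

Cheshvan 2, 5854 AM

The starting date is JDN 2485693; 2485693 + 115 = 2485808.
JDN 2485808 corresponds to Cheshvan 2, 5854 AM.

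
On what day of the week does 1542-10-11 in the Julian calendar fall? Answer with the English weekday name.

In the proleptic Gregorian calendar this is 21 October 1542 (JDN 2284557).
2284557 ≡ 2 (mod 7); counting from Monday = 0 gives Wednesday.

Wednesday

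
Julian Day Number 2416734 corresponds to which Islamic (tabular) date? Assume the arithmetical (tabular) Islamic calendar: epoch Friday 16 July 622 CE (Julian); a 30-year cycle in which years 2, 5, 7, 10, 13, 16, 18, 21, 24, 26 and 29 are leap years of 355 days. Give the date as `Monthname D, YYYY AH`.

Jumada al-Thani 29, 1322 AH

The Gregorian equivalent of JDN 2416734 is 10 September 1904.
In the tabular Islamic calendar that day is Jumada al-Thani 29, 1322 AH.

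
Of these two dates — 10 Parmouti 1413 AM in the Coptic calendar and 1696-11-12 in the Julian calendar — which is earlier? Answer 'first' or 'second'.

second

Converting both to JDN: 2340982 vs 2340838; the smaller is the second.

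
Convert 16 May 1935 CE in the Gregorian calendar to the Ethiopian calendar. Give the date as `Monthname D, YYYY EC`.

Julian Day Number of the source date = 2427939.
Converting JDN 2427939 to the Ethiopian calendar gives 8 Ginbot 1927 EC.

Ginbot 8, 1927 EC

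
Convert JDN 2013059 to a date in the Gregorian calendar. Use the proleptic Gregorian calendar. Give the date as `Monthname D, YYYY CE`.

Counting from JDN 2299161 = 15 Oct 1582 gives an offset of -286102 days.

June 20, 799 CE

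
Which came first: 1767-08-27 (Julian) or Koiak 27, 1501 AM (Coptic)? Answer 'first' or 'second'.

First date → JDN 2366693; second date → JDN 2373021.
JDN 2366693 < JDN 2373021, so the first date is earlier.

first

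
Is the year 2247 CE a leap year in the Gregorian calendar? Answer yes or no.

no

2247 is not divisible by 4, so it is a common year.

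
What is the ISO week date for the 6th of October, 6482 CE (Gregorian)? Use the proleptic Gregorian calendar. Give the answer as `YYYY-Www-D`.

The weekday is Tuesday (ISO weekday 2).
That Tuesday belongs to ISO week 41 of ISO year 6482.

6482-W41-2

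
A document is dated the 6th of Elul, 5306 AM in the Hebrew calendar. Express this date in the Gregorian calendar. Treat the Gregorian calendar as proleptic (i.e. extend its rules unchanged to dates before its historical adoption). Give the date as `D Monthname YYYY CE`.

14 August 1546 CE

Julian Day Number of the source date = 2285950.
Converting JDN 2285950 to the Gregorian calendar gives 14 August 1546 CE.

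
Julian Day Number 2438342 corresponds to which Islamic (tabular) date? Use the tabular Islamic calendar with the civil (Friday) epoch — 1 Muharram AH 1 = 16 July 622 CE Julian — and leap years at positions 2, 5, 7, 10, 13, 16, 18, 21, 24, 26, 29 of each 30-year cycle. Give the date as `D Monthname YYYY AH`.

The Gregorian equivalent of JDN 2438342 is 8 November 1963.
In the tabular Islamic calendar that day is 20 Jumada al-Thani 1383 AH.

20 Jumada al-Thani 1383 AH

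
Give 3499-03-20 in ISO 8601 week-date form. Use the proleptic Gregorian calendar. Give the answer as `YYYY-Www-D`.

3499-W12-1

The weekday is Monday (ISO weekday 1).
That Monday belongs to ISO week 12 of ISO year 3499.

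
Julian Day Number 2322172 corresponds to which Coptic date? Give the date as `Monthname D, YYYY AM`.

Paopi 8, 1362 AM

The Gregorian equivalent of JDN 2322172 is 15 October 1645.
In the Coptic calendar that day is Paopi 8, 1362 AM.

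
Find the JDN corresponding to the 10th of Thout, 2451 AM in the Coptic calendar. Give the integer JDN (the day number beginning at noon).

2719901

Equivalently 26 September 2734 (Gregorian).
JDN 2400001 is 17 November 1858 CE (Gregorian), MJD 0; the target day is +319900 days from there, so JDN = 2719901.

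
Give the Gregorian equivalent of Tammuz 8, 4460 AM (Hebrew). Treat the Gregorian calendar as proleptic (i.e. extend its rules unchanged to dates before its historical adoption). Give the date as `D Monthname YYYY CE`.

Julian Day Number of the source date = 1976913.
Converting JDN 1976913 to the Gregorian calendar gives 3 July 700 CE.

3 July 700 CE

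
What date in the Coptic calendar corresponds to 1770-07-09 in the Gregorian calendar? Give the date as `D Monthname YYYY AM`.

Both dates share Julian Day Number 2367729; in the Coptic calendar that is 4 Epip 1486 AM.

4 Epip 1486 AM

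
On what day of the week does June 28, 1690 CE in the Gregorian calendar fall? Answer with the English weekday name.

Wednesday

JDN 2338499 mod 7 = 2, and JDN 0 was a Monday, so this is a Wednesday.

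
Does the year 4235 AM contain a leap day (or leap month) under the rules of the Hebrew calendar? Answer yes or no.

Hebrew year 4235 is year 17 of its 19-year Metonic cycle; leap years are at positions 3, 6, 8, 11, 14, 17, 19, so it is a leap year (13 months).

yes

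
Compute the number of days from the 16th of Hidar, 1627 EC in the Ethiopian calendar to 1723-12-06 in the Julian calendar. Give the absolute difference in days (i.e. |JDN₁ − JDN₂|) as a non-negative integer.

32531

JDN of the first date = 2318192.
JDN of the second date = 2350723.
|2350723 − 2318192| = 32531.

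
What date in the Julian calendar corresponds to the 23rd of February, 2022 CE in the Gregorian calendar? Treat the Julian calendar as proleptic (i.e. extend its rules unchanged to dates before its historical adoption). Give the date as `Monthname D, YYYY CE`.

For dates in this range the Gregorian date is 13 days ahead of the Julian.
23 February 2022 Gregorian − 13 days → 10 February 2022 Julian.

February 10, 2022 CE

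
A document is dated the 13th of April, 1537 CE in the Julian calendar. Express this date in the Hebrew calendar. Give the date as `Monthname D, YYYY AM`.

Iyar 2, 5297 AM

Julian Day Number of the source date = 2282550.
Converting JDN 2282550 to the Hebrew calendar gives 2 Iyar 5297 AM.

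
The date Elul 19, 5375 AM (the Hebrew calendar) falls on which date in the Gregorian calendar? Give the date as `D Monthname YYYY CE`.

Both dates share Julian Day Number 2311182; in the Gregorian calendar that is 13 September 1615 CE.

13 September 1615 CE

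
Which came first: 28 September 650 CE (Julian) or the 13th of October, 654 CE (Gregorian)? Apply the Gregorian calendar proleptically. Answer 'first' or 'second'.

first

The two dates have Julian Day Numbers 1958741 and 1960214 respectively.
Since 1958741 < 1960214, the first date comes first.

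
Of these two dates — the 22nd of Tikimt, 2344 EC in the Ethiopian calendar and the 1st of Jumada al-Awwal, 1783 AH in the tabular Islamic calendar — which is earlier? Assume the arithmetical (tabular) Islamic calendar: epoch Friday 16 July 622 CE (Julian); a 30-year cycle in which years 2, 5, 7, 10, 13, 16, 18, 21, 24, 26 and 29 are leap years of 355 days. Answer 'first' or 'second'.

The two dates have Julian Day Numbers 2580053 and 2580039 respectively.
Since 2580039 < 2580053, the second date comes first.

second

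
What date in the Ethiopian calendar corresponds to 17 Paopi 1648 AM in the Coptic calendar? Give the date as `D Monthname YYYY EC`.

17 Tikimt 1924 EC

Both dates share Julian Day Number 2426643; in the Ethiopian calendar that is 17 Tikimt 1924 EC.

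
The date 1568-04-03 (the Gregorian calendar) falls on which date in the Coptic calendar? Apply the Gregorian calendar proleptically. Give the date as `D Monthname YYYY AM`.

28 Paremhat 1284 AM

Both dates share Julian Day Number 2293853; in the Coptic calendar that is 28 Paremhat 1284 AM.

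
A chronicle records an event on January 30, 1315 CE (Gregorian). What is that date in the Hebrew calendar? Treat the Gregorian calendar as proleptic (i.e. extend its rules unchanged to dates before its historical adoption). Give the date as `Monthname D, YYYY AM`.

Shevat 15, 5075 AM

Julian Day Number of the source date = 2201383.
Converting JDN 2201383 to the Hebrew calendar gives 15 Shevat 5075 AM.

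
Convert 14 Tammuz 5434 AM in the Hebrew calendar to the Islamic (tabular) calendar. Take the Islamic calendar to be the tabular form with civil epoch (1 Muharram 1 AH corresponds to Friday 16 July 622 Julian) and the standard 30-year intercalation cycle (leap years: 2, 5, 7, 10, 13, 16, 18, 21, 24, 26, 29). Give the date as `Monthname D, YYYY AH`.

Julian Day Number of the source date = 2332675.
Converting JDN 2332675 to the tabular Islamic calendar gives 14 Rabi' al-Thani 1085 AH.

Rabi' al-Thani 14, 1085 AH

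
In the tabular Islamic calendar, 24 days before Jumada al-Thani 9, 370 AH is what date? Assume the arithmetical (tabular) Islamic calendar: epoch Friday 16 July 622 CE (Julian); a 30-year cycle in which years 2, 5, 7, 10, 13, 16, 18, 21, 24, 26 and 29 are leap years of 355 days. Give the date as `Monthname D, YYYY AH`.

Counting 24 days back from JDN 2079357 reaches JDN 2079333, which is Jumada al-Awwal 15, 370 AH.

Jumada al-Awwal 15, 370 AH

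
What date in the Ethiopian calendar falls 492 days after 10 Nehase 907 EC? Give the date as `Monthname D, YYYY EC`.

Tahsas 11, 909 EC

Counting 492 days forward from JDN 2055476 reaches JDN 2055968, which is Tahsas 11, 909 EC.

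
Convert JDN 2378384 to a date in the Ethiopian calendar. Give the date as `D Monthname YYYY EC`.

JDN 2378384 is 10 September 1799 in the Gregorian calendar.
In the Ethiopian calendar that day is 1 Meskerem 1792 EC.

1 Meskerem 1792 EC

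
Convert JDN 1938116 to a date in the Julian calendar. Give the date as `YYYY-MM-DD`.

The proleptic Gregorian equivalent of JDN 1938116 is 12 April 594.
In the Julian calendar that day is 0594-04-10.

0594-04-10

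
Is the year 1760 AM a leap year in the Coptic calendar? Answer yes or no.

1760 mod 4 = 0; in the Coptic calendar a year is leap when year mod 4 = 3, so it is a common year.

no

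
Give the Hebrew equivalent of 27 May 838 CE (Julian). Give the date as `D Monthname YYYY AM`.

29 Iyar 4598 AM

The source date corresponds to 31 May 838 in the proleptic Gregorian calendar (JDN 2027284).
That day falls on 29 Iyar 4598 AM in the Hebrew calendar.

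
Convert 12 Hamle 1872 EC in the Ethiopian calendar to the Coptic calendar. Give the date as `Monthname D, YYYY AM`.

Epip 12, 1596 AM

The source date corresponds to 18 July 1880 in the Gregorian calendar (JDN 2407915).
That day falls on 12 Epip 1596 AM in the Coptic calendar.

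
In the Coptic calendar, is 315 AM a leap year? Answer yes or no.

315 mod 4 = 3; in the Coptic calendar a year is leap when year mod 4 = 3, so it is a leap year.

yes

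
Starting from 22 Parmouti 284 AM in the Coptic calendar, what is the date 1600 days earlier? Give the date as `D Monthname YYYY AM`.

The starting date is JDN 1928627; 1928627 − 1600 = 1927027.
JDN 1927027 corresponds to 3 Koiak 280 AM.

3 Koiak 280 AM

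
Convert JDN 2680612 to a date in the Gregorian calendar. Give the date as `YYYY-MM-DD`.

2627-03-02

JDN 2451545 is 1 Jan 2000; 2680612 is +229067 days from there.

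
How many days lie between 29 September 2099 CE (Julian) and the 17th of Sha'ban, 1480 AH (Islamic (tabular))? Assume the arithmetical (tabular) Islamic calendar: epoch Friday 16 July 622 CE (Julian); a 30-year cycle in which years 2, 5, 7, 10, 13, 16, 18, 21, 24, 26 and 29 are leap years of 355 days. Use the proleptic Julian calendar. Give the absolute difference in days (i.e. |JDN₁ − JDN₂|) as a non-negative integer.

15218

JDN of the first date = 2487989.
JDN of the second date = 2472771.
|2472771 − 2487989| = 15218.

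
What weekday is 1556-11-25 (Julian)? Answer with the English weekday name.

Wednesday

In the proleptic Gregorian calendar this is 5 December 1556 (JDN 2289716).
JDN 2289716 mod 7 = 2, and JDN 0 was a Monday, so this is a Wednesday.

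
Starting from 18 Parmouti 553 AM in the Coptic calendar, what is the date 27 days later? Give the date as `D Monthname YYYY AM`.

Counting 27 days forward from JDN 2026875 reaches JDN 2026902, which is 15 Pashons 553 AM.

15 Pashons 553 AM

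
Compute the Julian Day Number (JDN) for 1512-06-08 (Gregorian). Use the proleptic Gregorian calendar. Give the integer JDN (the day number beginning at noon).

2273465

JDN 2299161 is 15 October 1582 CE (Gregorian); the target day is −25696 days from there, so JDN = 2273465.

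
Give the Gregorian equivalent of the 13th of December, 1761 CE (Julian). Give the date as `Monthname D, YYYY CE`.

December 24, 1761 CE

At this point the Julian calendar is 11 days behind the Gregorian.
13 December 1761 Julian + 11 days → 24 December 1761 Gregorian.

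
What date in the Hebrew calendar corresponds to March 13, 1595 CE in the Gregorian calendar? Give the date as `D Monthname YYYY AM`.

3 Nisan 5355 AM

Both dates share Julian Day Number 2303693; in the Hebrew calendar that is 3 Nisan 5355 AM.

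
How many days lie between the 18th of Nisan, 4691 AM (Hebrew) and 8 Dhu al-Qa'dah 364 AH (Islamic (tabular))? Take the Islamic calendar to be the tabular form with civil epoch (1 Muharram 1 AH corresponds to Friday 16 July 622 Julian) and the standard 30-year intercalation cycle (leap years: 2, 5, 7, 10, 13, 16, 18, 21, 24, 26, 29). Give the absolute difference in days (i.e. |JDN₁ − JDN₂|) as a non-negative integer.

16174

JDN of the first date = 2061203.
JDN of the second date = 2077377.
|2077377 − 2061203| = 16174.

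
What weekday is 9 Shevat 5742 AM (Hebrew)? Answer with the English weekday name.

In the Gregorian calendar this is 2 February 1982 (JDN 2445003).
Since JDN mod 7 = 1 (0 = Monday), the day is Tuesday.

Tuesday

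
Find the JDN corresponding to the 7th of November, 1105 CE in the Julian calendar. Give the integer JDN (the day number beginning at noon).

2124970

In the proleptic Gregorian calendar the same day is 14 November 1105.
JDN 2400001 is 17 November 1858 CE (Gregorian), MJD 0; the target day is −275031 days from there, so JDN = 2124970.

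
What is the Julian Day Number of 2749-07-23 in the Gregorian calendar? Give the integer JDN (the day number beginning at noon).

2725315

JDN 2299161 is 15 October 1582 CE (Gregorian); the target day is +426154 days from there, so JDN = 2725315.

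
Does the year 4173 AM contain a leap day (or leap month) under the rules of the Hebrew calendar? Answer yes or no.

no

Hebrew year 4173 is year 12 of its 19-year Metonic cycle; leap years are at positions 3, 6, 8, 11, 14, 17, 19, so it is a common year (12 months).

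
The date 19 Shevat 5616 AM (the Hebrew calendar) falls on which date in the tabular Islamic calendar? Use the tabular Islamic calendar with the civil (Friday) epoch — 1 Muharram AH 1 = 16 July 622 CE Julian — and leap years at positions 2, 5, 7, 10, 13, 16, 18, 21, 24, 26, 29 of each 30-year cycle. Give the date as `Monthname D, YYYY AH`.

Jumada al-Awwal 18, 1272 AH

Both dates share Julian Day Number 2398975; in the tabular Islamic calendar that is 18 Jumada al-Awwal 1272 AH.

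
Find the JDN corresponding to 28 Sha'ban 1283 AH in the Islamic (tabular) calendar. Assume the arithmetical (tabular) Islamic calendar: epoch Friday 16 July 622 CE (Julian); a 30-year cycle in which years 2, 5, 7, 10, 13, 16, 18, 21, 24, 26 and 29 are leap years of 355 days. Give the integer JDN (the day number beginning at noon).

2402972

Equivalently 5 January 1867 (Gregorian).
JDN 2400001 is 17 November 1858 CE (Gregorian), MJD 0; the target day is +2971 days from there, so JDN = 2402972.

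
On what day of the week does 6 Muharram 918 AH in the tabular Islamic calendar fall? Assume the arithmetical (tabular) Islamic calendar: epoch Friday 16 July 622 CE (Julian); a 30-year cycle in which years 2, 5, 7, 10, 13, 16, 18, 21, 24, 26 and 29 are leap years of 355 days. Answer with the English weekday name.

In the proleptic Gregorian calendar this is 3 April 1512 (JDN 2273399).
2273399 ≡ 2 (mod 7); counting from Monday = 0 gives Wednesday.

Wednesday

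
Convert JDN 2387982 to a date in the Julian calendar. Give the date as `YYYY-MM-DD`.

1825-12-09

The Gregorian equivalent of JDN 2387982 is 21 December 1825.
In the Julian calendar that day is 1825-12-09.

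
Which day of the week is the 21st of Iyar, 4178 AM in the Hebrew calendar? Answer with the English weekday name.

In the proleptic Gregorian calendar this is 14 May 418 (JDN 1873865).
Since JDN mod 7 = 0 (0 = Monday), the day is Monday.

Monday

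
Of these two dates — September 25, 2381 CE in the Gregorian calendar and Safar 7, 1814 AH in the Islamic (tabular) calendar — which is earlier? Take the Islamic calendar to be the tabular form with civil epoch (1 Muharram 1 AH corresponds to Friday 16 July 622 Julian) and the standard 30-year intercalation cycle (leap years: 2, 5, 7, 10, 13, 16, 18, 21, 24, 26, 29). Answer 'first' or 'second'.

First date → JDN 2590970; second date → JDN 2590943.
JDN 2590943 < JDN 2590970, so the second date is earlier.

second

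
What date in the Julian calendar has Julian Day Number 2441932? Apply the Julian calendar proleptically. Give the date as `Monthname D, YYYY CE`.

The Gregorian equivalent of JDN 2441932 is 6 September 1973.
In the Julian calendar that day is August 24, 1973 CE.

August 24, 1973 CE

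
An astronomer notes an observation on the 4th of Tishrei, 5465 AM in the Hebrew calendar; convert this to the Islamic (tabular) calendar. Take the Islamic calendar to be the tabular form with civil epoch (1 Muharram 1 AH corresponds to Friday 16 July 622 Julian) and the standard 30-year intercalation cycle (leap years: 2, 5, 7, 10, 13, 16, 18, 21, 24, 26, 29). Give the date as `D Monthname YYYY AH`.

The source date corresponds to 2 October 1704 in the Gregorian calendar (JDN 2343708).
That day falls on 2 Jumada al-Thani 1116 AH in the tabular Islamic calendar.

2 Jumada al-Thani 1116 AH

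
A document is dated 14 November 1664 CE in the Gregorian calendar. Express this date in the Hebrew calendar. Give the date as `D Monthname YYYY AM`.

Julian Day Number of the source date = 2329142.
Converting JDN 2329142 to the Hebrew calendar gives 26 Cheshvan 5425 AM.

26 Cheshvan 5425 AM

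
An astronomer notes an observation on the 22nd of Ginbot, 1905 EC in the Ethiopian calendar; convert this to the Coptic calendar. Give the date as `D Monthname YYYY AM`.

22 Pashons 1629 AM

Julian Day Number of the source date = 2419918.
Converting JDN 2419918 to the Coptic calendar gives 22 Pashons 1629 AM.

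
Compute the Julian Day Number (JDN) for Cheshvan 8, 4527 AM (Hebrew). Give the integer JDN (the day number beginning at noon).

Equivalently 20 October 766 (proleptic Gregorian).
JDN 2400001 is 17 November 1858 CE (Gregorian), MJD 0; the target day is −398873 days from there, so JDN = 2001128.

2001128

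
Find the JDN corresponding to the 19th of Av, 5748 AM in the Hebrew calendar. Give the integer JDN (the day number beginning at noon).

In the Gregorian calendar the same day is 2 August 1988.
JDN 2400001 is 17 November 1858 CE (Gregorian), MJD 0; the target day is +47375 days from there, so JDN = 2447376.

2447376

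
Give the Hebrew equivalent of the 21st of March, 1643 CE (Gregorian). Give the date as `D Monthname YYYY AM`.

1 Nisan 5403 AM

Julian Day Number of the source date = 2321233.
Converting JDN 2321233 to the Hebrew calendar gives 1 Nisan 5403 AM.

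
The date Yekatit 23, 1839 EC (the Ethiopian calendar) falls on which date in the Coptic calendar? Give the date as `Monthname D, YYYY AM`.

Julian Day Number of the source date = 2395722.
Converting JDN 2395722 to the Coptic calendar gives 23 Meshir 1563 AM.

Meshir 23, 1563 AM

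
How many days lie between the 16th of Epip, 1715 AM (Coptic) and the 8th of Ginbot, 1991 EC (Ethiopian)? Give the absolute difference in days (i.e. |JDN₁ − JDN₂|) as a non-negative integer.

68

First date → JDN 2451383; second date → JDN 2451315.
The interval is |2451383 − 2451315| = 68 days.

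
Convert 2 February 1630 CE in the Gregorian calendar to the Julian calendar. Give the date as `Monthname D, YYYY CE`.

January 23, 1630 CE

At this point the Julian calendar is 10 days behind the Gregorian.
2 February 1630 Gregorian − 10 days → 23 January 1630 Julian.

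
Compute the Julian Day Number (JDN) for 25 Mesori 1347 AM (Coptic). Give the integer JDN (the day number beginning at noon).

In the Gregorian calendar the same day is 28 August 1631.
JDN 2451545 is 1 January 2000 CE (Gregorian); the target day is −134535 days from there, so JDN = 2317010.

2317010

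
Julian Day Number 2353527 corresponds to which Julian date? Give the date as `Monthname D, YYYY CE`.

JDN 2353527 is 21 August 1731 in the Gregorian calendar.
In the Julian calendar that day is August 10, 1731 CE.

August 10, 1731 CE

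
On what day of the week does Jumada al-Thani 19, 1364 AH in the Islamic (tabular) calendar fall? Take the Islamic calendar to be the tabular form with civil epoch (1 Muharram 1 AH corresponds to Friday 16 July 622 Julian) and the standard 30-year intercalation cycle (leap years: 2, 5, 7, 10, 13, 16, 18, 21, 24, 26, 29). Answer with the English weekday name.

This is JDN 2431608 (1 June 1945 Gregorian).
2431608 ≡ 4 (mod 7); counting from Monday = 0 gives Friday.

Friday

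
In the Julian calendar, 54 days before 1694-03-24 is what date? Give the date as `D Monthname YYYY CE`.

29 January 1694 CE

Counting 54 days back from JDN 2339874 reaches JDN 2339820, which is 29 January 1694 CE.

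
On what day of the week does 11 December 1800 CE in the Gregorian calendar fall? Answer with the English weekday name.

Thursday

Since JDN mod 7 = 3 (0 = Monday), the day is Thursday.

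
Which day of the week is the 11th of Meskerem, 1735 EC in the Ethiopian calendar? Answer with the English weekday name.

Wednesday

Equivalently 19 September 1742 Gregorian, JDN 2357574.
2357574 ≡ 2 (mod 7); counting from Monday = 0 gives Wednesday.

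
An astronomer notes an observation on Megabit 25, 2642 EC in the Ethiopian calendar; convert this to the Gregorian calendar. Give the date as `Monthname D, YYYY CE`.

April 8, 2650 CE

Julian Day Number of the source date = 2689050.
Converting JDN 2689050 to the Gregorian calendar gives 8 April 2650 CE.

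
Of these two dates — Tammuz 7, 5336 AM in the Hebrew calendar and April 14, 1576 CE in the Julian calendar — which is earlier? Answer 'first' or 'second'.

second

First date → JDN 2296847; second date → JDN 2296796.
JDN 2296796 < JDN 2296847, so the second date is earlier.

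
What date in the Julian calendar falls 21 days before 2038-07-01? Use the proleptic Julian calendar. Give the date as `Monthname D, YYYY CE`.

JDN of 2038-07-01 = 2465619.
2465619 − 21 = 2465598.
JDN 2465598 in the Julian calendar is June 10, 2038 CE.

June 10, 2038 CE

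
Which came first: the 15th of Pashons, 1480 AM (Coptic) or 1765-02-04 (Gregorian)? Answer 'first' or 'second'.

first

Converting both to JDN: 2365489 vs 2365748; the smaller is the first.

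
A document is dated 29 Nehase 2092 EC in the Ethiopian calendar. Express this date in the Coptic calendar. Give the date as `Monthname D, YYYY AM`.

Mesori 29, 1816 AM

Both dates share Julian Day Number 2488317; in the Coptic calendar that is 29 Mesori 1816 AM.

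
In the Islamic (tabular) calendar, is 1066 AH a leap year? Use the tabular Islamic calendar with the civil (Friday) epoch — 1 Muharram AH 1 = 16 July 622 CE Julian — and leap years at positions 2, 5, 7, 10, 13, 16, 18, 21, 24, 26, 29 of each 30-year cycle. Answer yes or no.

yes

Year 1066 AH is year 16 of its 30-year cycle; leap positions are 2, 5, 7, 10, 13, 16, 18, 21, 24, 26, 29, so it is a leap year (355 days).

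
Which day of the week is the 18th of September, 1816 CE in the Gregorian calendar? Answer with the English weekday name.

2384601 ≡ 2 (mod 7); counting from Monday = 0 gives Wednesday.

Wednesday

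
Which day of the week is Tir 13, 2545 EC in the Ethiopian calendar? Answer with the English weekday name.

Equivalently 25 January 2553 Gregorian, JDN 2653549.
JDN 2653549 mod 7 = 3, and JDN 0 was a Monday, so this is a Thursday.

Thursday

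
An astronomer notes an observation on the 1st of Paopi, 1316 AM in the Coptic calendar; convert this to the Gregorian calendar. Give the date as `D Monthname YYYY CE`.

Julian Day Number of the source date = 2305364.
Converting JDN 2305364 to the Gregorian calendar gives 9 October 1599 CE.

9 October 1599 CE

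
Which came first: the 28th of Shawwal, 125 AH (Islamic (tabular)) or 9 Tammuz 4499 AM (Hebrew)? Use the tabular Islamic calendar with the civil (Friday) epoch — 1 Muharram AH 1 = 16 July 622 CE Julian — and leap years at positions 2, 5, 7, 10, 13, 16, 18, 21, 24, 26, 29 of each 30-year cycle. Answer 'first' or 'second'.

second

The two dates have Julian Day Numbers 1992674 and 1991148 respectively.
Since 1991148 < 1992674, the second date comes first.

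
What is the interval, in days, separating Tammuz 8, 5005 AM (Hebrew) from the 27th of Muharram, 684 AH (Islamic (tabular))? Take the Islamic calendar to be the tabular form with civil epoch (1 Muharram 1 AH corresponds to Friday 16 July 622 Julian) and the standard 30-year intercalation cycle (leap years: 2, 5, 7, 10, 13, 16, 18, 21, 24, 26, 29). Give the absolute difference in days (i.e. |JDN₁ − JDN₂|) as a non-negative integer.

14519

First date → JDN 2175979; second date → JDN 2190498.
The interval is |2175979 − 2190498| = 14519 days.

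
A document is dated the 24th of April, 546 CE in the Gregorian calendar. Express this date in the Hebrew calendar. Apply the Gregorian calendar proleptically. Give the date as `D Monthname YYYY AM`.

Julian Day Number of the source date = 1920596.
Converting JDN 1920596 to the Hebrew calendar gives 4 Iyar 4306 AM.

4 Iyar 4306 AM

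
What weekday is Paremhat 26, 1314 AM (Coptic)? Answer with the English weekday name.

This is JDN 2304808 (1 April 1598 Gregorian).
Since JDN mod 7 = 2 (0 = Monday), the day is Wednesday.

Wednesday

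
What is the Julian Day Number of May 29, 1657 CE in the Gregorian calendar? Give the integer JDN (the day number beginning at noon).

JDN 2299161 is 15 October 1582 CE (Gregorian); the target day is +27255 days from there, so JDN = 2326416.

2326416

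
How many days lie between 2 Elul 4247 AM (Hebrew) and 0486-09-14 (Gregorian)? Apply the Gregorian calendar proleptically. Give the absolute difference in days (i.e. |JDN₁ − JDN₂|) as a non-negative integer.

329

First date → JDN 1899154; second date → JDN 1898825.
The interval is |1899154 − 1898825| = 329 days.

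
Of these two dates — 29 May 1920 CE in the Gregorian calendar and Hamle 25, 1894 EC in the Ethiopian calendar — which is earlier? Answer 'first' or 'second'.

First date → JDN 2422474; second date → JDN 2415963.
JDN 2415963 < JDN 2422474, so the second date is earlier.

second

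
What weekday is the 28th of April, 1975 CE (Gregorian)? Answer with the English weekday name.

Monday

JDN 2442531 mod 7 = 0, and JDN 0 was a Monday, so this is a Monday.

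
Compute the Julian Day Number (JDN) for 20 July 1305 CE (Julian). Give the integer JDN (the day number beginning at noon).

2197910

Equivalently 28 July 1305 (proleptic Gregorian).
JDN 2299161 is 15 October 1582 CE (Gregorian); the target day is −101251 days from there, so JDN = 2197910.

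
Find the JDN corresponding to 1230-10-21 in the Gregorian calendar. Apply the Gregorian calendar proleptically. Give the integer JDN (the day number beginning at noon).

JDN 2299161 is 15 October 1582 CE (Gregorian); the target day is −128559 days from there, so JDN = 2170602.

2170602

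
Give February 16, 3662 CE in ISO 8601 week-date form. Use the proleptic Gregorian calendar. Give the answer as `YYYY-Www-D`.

3662-W07-4

The weekday is Thursday (ISO weekday 4).
That Thursday belongs to ISO week 7 of ISO year 3662.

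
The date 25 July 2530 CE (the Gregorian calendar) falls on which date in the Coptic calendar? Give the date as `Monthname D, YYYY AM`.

Julian Day Number of the source date = 2645329.
Converting JDN 2645329 to the Coptic calendar gives 14 Epip 2246 AM.

Epip 14, 2246 AM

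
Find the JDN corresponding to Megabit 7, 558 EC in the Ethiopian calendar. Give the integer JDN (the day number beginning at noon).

In the proleptic Gregorian calendar the same day is 5 March 566.
JDN 2400001 is 17 November 1858 CE (Gregorian), MJD 0; the target day is −472150 days from there, so JDN = 1927851.

1927851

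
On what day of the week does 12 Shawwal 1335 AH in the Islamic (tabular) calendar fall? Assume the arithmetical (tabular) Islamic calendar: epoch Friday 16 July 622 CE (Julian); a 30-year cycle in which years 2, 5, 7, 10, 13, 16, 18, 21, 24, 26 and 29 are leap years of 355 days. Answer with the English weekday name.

Wednesday

This is JDN 2421442 (1 August 1917 Gregorian).
JDN 2421442 mod 7 = 2, and JDN 0 was a Monday, so this is a Wednesday.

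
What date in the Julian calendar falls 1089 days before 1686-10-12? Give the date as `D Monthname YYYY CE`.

19 October 1683 CE

Counting 1089 days back from JDN 2337154 reaches JDN 2336065, which is 19 October 1683 CE.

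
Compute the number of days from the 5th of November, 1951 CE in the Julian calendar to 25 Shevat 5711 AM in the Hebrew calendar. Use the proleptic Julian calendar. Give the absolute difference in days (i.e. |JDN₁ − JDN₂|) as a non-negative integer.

290

First date → JDN 2433969; second date → JDN 2433679.
The interval is |2433969 − 2433679| = 290 days.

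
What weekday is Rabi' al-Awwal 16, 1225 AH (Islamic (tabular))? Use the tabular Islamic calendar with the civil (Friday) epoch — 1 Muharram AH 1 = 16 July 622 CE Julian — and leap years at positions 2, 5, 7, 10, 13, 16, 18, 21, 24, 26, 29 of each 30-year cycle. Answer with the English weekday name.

In the Gregorian calendar this is 21 April 1810 (JDN 2382259).
Since JDN mod 7 = 5 (0 = Monday), the day is Saturday.

Saturday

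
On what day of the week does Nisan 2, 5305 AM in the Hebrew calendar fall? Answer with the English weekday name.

This is JDN 2285443 (25 March 1545 Gregorian).
JDN 2285443 mod 7 = 6, and JDN 0 was a Monday, so this is a Sunday.

Sunday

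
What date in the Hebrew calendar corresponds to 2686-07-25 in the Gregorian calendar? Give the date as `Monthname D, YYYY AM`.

Av 12, 6446 AM

Both dates share Julian Day Number 2702307; in the Hebrew calendar that is 12 Av 6446 AM.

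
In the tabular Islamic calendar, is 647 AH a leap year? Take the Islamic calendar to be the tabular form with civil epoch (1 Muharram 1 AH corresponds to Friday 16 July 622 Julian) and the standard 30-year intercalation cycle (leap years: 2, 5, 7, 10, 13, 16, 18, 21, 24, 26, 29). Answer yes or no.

Year 647 AH is year 17 of its 30-year cycle; leap positions are 2, 5, 7, 10, 13, 16, 18, 21, 24, 26, 29, so it is a common year (354 days).

no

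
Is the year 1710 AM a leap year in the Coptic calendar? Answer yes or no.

1710 mod 4 = 2; in the Coptic calendar a year is leap when year mod 4 = 3, so it is a common year.

no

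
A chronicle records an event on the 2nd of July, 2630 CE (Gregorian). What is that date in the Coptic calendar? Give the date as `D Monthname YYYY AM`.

Both dates share Julian Day Number 2681830; in the Coptic calendar that is 20 Paoni 2346 AM.

20 Paoni 2346 AM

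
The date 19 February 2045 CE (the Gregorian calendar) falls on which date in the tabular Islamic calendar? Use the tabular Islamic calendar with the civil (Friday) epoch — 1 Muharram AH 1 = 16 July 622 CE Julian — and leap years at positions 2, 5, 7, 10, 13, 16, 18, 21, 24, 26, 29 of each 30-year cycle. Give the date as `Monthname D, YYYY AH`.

Both dates share Julian Day Number 2468031; in the tabular Islamic calendar that is 1 Rabi' al-Thani 1467 AH.

Rabi' al-Thani 1, 1467 AH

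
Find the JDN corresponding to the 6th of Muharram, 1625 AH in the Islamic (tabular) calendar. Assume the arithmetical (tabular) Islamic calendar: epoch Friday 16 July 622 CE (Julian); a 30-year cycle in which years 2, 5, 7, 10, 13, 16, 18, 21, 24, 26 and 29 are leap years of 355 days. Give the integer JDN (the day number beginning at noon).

2523936

Equivalently 14 March 2198 (Gregorian).
JDN 2299161 is 15 October 1582 CE (Gregorian); the target day is +224775 days from there, so JDN = 2523936.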